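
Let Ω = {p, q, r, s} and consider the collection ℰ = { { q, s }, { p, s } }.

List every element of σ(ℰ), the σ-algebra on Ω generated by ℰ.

Take S₀ = ℰ ∪ {∅, Ω} = { ∅, { p, s }, { q, s }, Ω }.
Round 1. New:
  { p, r }  = { q, s }ᶜ
  { q, r }  = { p, s }ᶜ
  { p, q, s }  = { q, s } ∪ { p, s }
Round 2 (4 new):
  { r }  = { p, q, s }ᶜ
  { p, q, r }  = { q, r } ∪ { p, r }
  { p, r, s }  = { p, s } ∪ { p, r }
  { q, r, s }  = { q, r } ∪ { q, s }
Round 3 adds 3:
  { p }  = { q, r, s }ᶜ
  { q }  = { p, r, s }ᶜ
  { s }  = { p, q, r }ᶜ
Round 4 (2 new):
  { p, q }  = { q } ∪ { p }
  { r, s }  = { r } ∪ { s }
Round 5 adds nothing — fixpoint reached.

|σ(ℰ)| = 16.  σ(ℰ) = { ∅, { p }, { q }, { r }, { s }, { p, q }, { p, r }, { p, s }, { q, r }, { q, s }, { r, s }, { p, q, r }, { p, q, s }, { p, r, s }, { q, r, s }, Ω }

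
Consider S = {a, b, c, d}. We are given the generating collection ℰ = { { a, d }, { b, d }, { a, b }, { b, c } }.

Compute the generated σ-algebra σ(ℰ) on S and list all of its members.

|σ(ℰ)| = 16.  σ(ℰ) = { ∅, { a }, { b }, { c }, { d }, { a, b }, { a, c }, { a, d }, { b, c }, { b, d }, { c, d }, { a, b, c }, { a, b, d }, { a, c, d }, { b, c, d }, S }

Check:
Begin from { ∅, { a, b }, { a, d }, { b, c }, { b, d }, S } (that is, ℰ plus ∅ and S).
Pass 1: 5 new —
  { a, c }  = { b, d }ᶜ
  { c, d }  = { a, b }ᶜ
  { a, b, c }  = { b, c } ∪ { a, b }
  { a, b, d }  = { a, d } ∪ { a, b }
  { b, c, d }  = { b, c } ∪ { b, d }
  [11 total]
Pass 2. New:
  { a }  = { b, c, d }ᶜ
  { c }  = { a, b, d }ᶜ
  { d }  = { a, b, c }ᶜ
  { a, c, d }  = { c, d } ∪ { a, d }
  [15 total]
Pass 3: 1 new —
  { b }  = { a, c, d }ᶜ
  [16 total]
Pass 4: stable.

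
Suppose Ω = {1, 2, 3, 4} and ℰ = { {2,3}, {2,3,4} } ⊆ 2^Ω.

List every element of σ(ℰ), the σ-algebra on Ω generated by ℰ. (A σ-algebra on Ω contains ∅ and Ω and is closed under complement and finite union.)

Begin from { {}, {2,3}, {2,3,4}, Ω } (that is, ℰ plus ∅ and Ω).
Round 1: +2 →
  {1}  = ᶜ of {2,3,4}
  {1,4}  = ᶜ of {2,3}
  (now 6)
Round 2. New:
  {1,2,3}  = {2,3} ∪ {1}
  (now 7)
Round 3: +1 →
  {4}  = ᶜ of {1,2,3}
  (now 8)
After Round 4 the family is unchanged; done.

σ(ℰ) = { {}, {1}, {4}, {1,4}, {2,3}, {1,2,3}, {2,3,4}, Ω }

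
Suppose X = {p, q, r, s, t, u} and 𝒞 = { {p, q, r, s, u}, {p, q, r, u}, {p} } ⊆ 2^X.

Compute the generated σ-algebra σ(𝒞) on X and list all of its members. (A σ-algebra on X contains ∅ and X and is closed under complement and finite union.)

σ(𝒞) = { {}, {p}, {s}, {t}, {p, s}, {p, t}, {s, t}, {p, s, t}, {q, r, u}, {p, q, r, u}, {q, r, s, u}, {q, r, t, u}, {p, q, r, s, u}, {p, q, r, t, u}, {q, r, s, t, u}, X }

Working:
Seed the family with 𝒞 together with ∅ and X: { {}, {p}, {p, q, r, u}, {p, q, r, s, u}, X }.
Iteration 1 (3 new):
  {t}  = complement {p, q, r, s, u}
  {s, t}  = complement {p, q, r, u}
  {q, r, s, t, u}  = complement {p}
  — 8 sets.
Iteration 2: +3 →
  {p, t}  = {t} ∪ {p}
  {p, s, t}  = {s, t} ∪ {p}
  {p, q, r, t, u}  = {p, q, r, u} ∪ {t}
  — 11 sets.
Iteration 3: 3 new —
  {s}  = complement {p, q, r, t, u}
  {q, r, u}  = complement {p, s, t}
  {q, r, s, u}  = complement {p, t}
  — 14 sets.
Iteration 4. New:
  {p, s}  = {s} ∪ {p}
  {q, r, t, u}  = {q, r, u} ∪ {t}
  — 16 sets.
Iteration 5: closed — nothing new.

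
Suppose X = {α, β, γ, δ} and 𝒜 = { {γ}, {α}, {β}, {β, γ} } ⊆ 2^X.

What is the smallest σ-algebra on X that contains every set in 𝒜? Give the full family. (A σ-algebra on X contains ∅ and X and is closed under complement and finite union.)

σ(𝒜) (16 sets): { ∅, {α}, {β}, {γ}, {δ}, {α, β}, {α, γ}, {α, δ}, {β, γ}, {β, δ}, {γ, δ}, {α, β, γ}, {α, β, δ}, {α, γ, δ}, {β, γ, δ}, X }

Trace:
Begin from { ∅, {α}, {β}, {γ}, {β, γ}, X } (that is, 𝒜 plus ∅ and X).
Pass 1 adds 7:
  {α, β}  = {β} ∪ {α}
  {α, γ}  = {γ} ∪ {α}
  {α, δ}  = complement {β, γ}
  {α, β, γ}  = {β, γ} ∪ {α}
  {α, β, δ}  = complement {γ}
  {α, γ, δ}  = complement {β}
  {β, γ, δ}  = complement {α}
  [13 total]
Pass 2: 3 new —
  {δ}  = complement {α, β, γ}
  {β, δ}  = complement {α, γ}
  {γ, δ}  = complement {α, β}
  [16 total]
Pass 3: closed — nothing new.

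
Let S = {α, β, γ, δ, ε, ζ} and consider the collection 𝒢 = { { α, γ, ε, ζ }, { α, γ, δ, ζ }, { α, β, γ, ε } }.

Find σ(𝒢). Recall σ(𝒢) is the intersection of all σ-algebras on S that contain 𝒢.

Start: 𝒢 ∪ {∅, S} = { ∅, { α, β, γ, ε }, { α, γ, δ, ζ }, { α, γ, ε, ζ }, S }.
Step 1: 5 new —
  { β, δ }  = complement { α, γ, ε, ζ }
  { β, ε }  = complement { α, γ, δ, ζ }
  { δ, ζ }  = complement { α, β, γ, ε }
  { α, β, γ, ε, ζ }  = { α, γ, ε, ζ } ∪ { α, β, γ, ε }
  { α, γ, δ, ε, ζ }  = { α, γ, ε, ζ } ∪ { α, γ, δ, ζ }
  — 10 sets.
Step 2: +7 →
  { β }  = complement { α, γ, δ, ε, ζ }
  { δ }  = complement { α, β, γ, ε, ζ }
  { β, δ, ε }  = { β, ε } ∪ { β, δ }
  { β, δ, ζ }  = { δ, ζ } ∪ { β, δ }
  { β, δ, ε, ζ }  = { β, ε } ∪ { δ, ζ }
  { α, β, γ, δ, ε }  = { α, β, γ, ε } ∪ { β, δ }
  { α, β, γ, δ, ζ }  = { α, γ, δ, ζ } ∪ { β, δ }
  — 17 sets.
Step 3. New:
  { ε }  = complement { α, β, γ, δ, ζ }
  { ζ }  = complement { α, β, γ, δ, ε }
  { α, γ }  = complement { β, δ, ε, ζ }
  { α, γ, ε }  = complement { β, δ, ζ }
  { α, γ, ζ }  = complement { β, δ, ε }
  — 22 sets.
Step 4: +10 →
  { β, ζ }  = { β } ∪ { ζ }
  { δ, ε }  = { ε } ∪ { δ }
  { ε, ζ }  = { ζ } ∪ { ε }
  { α, β, γ }  = { β } ∪ { α, γ }
  { α, γ, δ }  = { α, γ } ∪ { δ }
  { β, ε, ζ }  = { β, ε } ∪ { ζ }
  { δ, ε, ζ }  = { ε } ∪ { δ, ζ }
  { α, β, γ, δ }  = { α, γ } ∪ { β, δ }
  { α, β, γ, ζ }  = { α, γ, ζ } ∪ { β }
  { α, γ, δ, ε }  = { α, γ, ε } ∪ { δ }
  — 32 sets.
Step 5 adds nothing — fixpoint reached.

|σ(𝒢)| = 32.  σ(𝒢) = { ∅, { β }, { δ }, { ε }, { ζ }, { α, γ }, { β, δ }, { β, ε }, { β, ζ }, { δ, ε }, { δ, ζ }, { ε, ζ }, { α, β, γ }, { α, γ, δ }, { α, γ, ε }, { α, γ, ζ }, { β, δ, ε }, { β, δ, ζ }, { β, ε, ζ }, { δ, ε, ζ }, { α, β, γ, δ }, { α, β, γ, ε }, { α, β, γ, ζ }, { α, γ, δ, ε }, { α, γ, δ, ζ }, { α, γ, ε, ζ }, { β, δ, ε, ζ }, { α, β, γ, δ, ε }, { α, β, γ, δ, ζ }, { α, β, γ, ε, ζ }, { α, γ, δ, ε, ζ }, S }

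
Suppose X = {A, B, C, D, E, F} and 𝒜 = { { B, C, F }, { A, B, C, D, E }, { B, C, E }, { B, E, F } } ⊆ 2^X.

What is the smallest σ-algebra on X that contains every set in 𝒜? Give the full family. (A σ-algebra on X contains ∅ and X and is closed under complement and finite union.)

Seed the family with 𝒜 together with ∅ and X: { ∅, { B, C, E }, { B, C, F }, { B, E, F }, { A, B, C, D, E }, X }.
Round 1: +5 →
  { F }  = { A, B, C, D, E }ᶜ
  { A, C, D }  = { B, E, F }ᶜ
  { A, D, E }  = { B, C, F }ᶜ
  { A, D, F }  = { B, C, E }ᶜ
  { B, C, E, F }  = { B, C, E } ∪ { B, C, F }
  |family| = 11
Round 2: +6 →
  { A, D }  = { B, C, E, F }ᶜ
  { A, C, D, E }  = { A, D, E } ∪ { A, C, D }
  { A, C, D, F }  = { A, D, F } ∪ { A, C, D }
  { A, D, E, F }  = { A, D, E } ∪ { A, D, F }
  { A, B, C, D, F }  = { B, C, F } ∪ { A, D, F }
  { A, B, D, E, F }  = { A, D, E } ∪ { B, E, F }
  |family| = 17
Round 3: +6 →
  { C }  = { A, B, D, E, F }ᶜ
  { E }  = { A, B, C, D, F }ᶜ
  { B, C }  = { A, D, E, F }ᶜ
  { B, E }  = { A, C, D, F }ᶜ
  { B, F }  = { A, C, D, E }ᶜ
  { A, C, D, E, F }  = { A, D, E } ∪ { A, C, D, F }
  |family| = 23
Round 4: +7 →
  { B }  = { A, C, D, E, F }ᶜ
  { C, E }  = { E } ∪ { C }
  { C, F }  = { F } ∪ { C }
  { E, F }  = { F } ∪ { E }
  { A, B, C, D }  = { A, C, D } ∪ { B, C }
  { A, B, D, E }  = { A, D, E } ∪ { B, E }
  { A, B, D, F }  = { A, D, F } ∪ { B, F }
  |family| = 30
Round 5: +2 →
  { A, B, D }  = { B } ∪ { A, D }
  { C, E, F }  = { E, F } ∪ { C }
  |family| = 32
Round 6: stable.

Therefore σ(𝒜) = { ∅, { B }, { C }, { E }, { F }, { A, D }, { B, C }, { B, E }, { B, F }, { C, E }, { C, F }, { E, F }, { A, B, D }, { A, C, D }, { A, D, E }, { A, D, F }, { B, C, E }, { B, C, F }, { B, E, F }, { C, E, F }, { A, B, C, D }, { A, B, D, E }, { A, B, D, F }, { A, C, D, E }, { A, C, D, F }, { A, D, E, F }, { B, C, E, F }, { A, B, C, D, E }, { A, B, C, D, F }, { A, B, D, E, F }, { A, C, D, E, F }, X } (|σ(𝒜)| = 32).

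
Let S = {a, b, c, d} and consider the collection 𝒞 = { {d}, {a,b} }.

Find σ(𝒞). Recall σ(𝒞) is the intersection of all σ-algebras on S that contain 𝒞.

σ(𝒞) = { ∅, {c}, {d}, {a,b}, {c,d}, {a,b,c}, {a,b,d}, S }

Trace:
Initial family (4 sets): { ∅, {d}, {a,b}, S }.
Iteration 1. New:
  {c,d}  = S∖{a,b}
  {a,b,c}  = S∖{d}
  {a,b,d}  = {a,b} ∪ {d}
  — 7 sets.
Iteration 2: +1 →
  {c}  = S∖{a,b,d}
  — 8 sets.
After Iteration 3 the family is unchanged; done.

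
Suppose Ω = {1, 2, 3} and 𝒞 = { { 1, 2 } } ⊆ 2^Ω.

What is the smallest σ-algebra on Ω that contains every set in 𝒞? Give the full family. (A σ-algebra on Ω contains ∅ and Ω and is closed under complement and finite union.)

Seed the family with 𝒞 together with ∅ and Ω: { {  }, { 1, 2 }, Ω }.
Pass 1: +1 →
  { 3 }  = complement { 1, 2 }
  (now 4)
Pass 2: stable.

σ(𝒞) = { {  }, { 3 }, { 1, 2 }, Ω }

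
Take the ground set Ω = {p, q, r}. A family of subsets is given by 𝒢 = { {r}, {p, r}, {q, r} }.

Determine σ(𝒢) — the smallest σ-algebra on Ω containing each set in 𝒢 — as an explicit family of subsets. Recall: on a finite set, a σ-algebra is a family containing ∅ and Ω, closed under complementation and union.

Initial family (5 sets): { {}, {r}, {p, r}, {q, r}, Ω }.
Pass 1: +3 →
  {p}  = complement {q, r}
  {q}  = complement {p, r}
  {p, q}  = complement {r}
  [8 total]
After Pass 2 the family is unchanged; done.

σ(𝒢) = { {}, {p}, {q}, {r}, {p, q}, {p, r}, {q, r}, Ω }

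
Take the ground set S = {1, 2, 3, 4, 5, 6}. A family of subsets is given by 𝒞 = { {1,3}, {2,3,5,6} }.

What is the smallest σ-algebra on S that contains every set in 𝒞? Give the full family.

Take S₀ = 𝒞 ∪ {∅, S} = { ∅, {1,3}, {2,3,5,6}, S }.
Iteration 1: 3 new —
  {1,4}  = S∖{2,3,5,6}
  {2,4,5,6}  = S∖{1,3}
  {1,2,3,5,6}  = {1,3} ∪ {2,3,5,6}
  (now 7)
Iteration 2: +4 →
  {4}  = S∖{1,2,3,5,6}
  {1,3,4}  = {1,4} ∪ {1,3}
  {1,2,4,5,6}  = {2,4,5,6} ∪ {1,4}
  {2,3,4,5,6}  = {2,4,5,6} ∪ {2,3,5,6}
  (now 11)
Iteration 3: +3 →
  {1}  = S∖{2,3,4,5,6}
  {3}  = S∖{1,2,4,5,6}
  {2,5,6}  = S∖{1,3,4}
  (now 14)
Iteration 4: +2 →
  {3,4}  = {3} ∪ {4}
  {1,2,5,6}  = {1} ∪ {2,5,6}
  (now 16)
After Iteration 5 the family is unchanged; done.

Therefore σ(𝒞) = { ∅, {1}, {3}, {4}, {1,3}, {1,4}, {3,4}, {1,3,4}, {2,5,6}, {1,2,5,6}, {2,3,5,6}, {2,4,5,6}, {1,2,3,5,6}, {1,2,4,5,6}, {2,3,4,5,6}, S } (|σ(𝒞)| = 16).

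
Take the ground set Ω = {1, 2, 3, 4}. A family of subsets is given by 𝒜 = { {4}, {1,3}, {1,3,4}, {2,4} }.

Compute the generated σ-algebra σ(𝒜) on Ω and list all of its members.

|σ(𝒜)| = 8.  σ(𝒜) = { ∅, {2}, {4}, {1,3}, {2,4}, {1,2,3}, {1,3,4}, Ω }

Check:
Take S₀ = 𝒜 ∪ {∅, Ω} = { ∅, {4}, {1,3}, {2,4}, {1,3,4}, Ω }.
Round 1 adds 2:
  {2}  = Ω∖{1,3,4}
  {1,2,3}  = Ω∖{4}
  (now 8)
Round 2: closed — nothing new.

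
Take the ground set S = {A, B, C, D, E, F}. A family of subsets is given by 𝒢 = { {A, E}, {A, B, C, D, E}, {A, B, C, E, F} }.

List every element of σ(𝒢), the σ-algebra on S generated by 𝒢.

σ(𝒢) = { {}, {D}, {F}, {A, E}, {B, C}, {D, F}, {A, D, E}, {A, E, F}, {B, C, D}, {B, C, F}, {A, B, C, E}, {A, D, E, F}, {B, C, D, F}, {A, B, C, D, E}, {A, B, C, E, F}, S }

Trace:
Begin from { {}, {A, E}, {A, B, C, D, E}, {A, B, C, E, F}, S } (that is, 𝒢 plus ∅ and S).
Step 1: +3 →
  {D}  = {A, B, C, E, F}ᶜ
  {F}  = {A, B, C, D, E}ᶜ
  {B, C, D, F}  = {A, E}ᶜ
  (now 8)
Step 2: +3 →
  {D, F}  = {D} ∪ {F}
  {A, D, E}  = {D} ∪ {A, E}
  {A, E, F}  = {A, E} ∪ {F}
  (now 11)
Step 3 adds 4:
  {B, C, D}  = {A, E, F}ᶜ
  {B, C, F}  = {A, D, E}ᶜ
  {A, B, C, E}  = {D, F}ᶜ
  {A, D, E, F}  = {A, D, E} ∪ {A, E, F}
  (now 15)
Step 4 (1 new):
  {B, C}  = {A, D, E, F}ᶜ
  (now 16)
Step 5 adds nothing — fixpoint reached.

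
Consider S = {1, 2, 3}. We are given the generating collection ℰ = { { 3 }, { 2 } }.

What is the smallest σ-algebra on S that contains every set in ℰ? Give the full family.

|σ(ℰ)| = 8.  σ(ℰ) = { {  }, { 1 }, { 2 }, { 3 }, { 1, 2 }, { 1, 3 }, { 2, 3 }, S }

Check:
Start: ℰ ∪ {∅, S} = { {  }, { 2 }, { 3 }, S }.
Pass 1: +3 →
  { 1, 2 }  = S∖{ 3 }
  { 1, 3 }  = S∖{ 2 }
  { 2, 3 }  = { 3 } ∪ { 2 }
Pass 2: 1 new —
  { 1 }  = S∖{ 2, 3 }
Pass 3: no new sets; the family is a σ-algebra.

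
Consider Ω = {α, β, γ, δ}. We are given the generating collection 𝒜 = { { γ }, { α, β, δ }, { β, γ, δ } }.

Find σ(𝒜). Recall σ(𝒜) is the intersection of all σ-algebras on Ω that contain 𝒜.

Take S₀ = 𝒜 ∪ {∅, Ω} = { {  }, { γ }, { α, β, δ }, { β, γ, δ }, Ω }.
Pass 1: 1 new —
  { α }  = Ω∖{ β, γ, δ }
  |family| = 6
Pass 2: +1 →
  { α, γ }  = { γ } ∪ { α }
  |family| = 7
Pass 3: 1 new —
  { β, δ }  = Ω∖{ α, γ }
  |family| = 8
Pass 4: stable.

Hence σ(𝒜) has 8 members: { {  }, { α }, { γ }, { α, γ }, { β, δ }, { α, β, δ }, { β, γ, δ }, Ω }.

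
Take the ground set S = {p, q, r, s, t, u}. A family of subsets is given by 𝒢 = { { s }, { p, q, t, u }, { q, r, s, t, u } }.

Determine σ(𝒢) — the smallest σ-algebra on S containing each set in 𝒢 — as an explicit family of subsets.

Begin from { {  }, { s }, { p, q, t, u }, { q, r, s, t, u }, S } (that is, 𝒢 plus ∅ and S).
Step 1. New:
  { p }  = { q, r, s, t, u }ᶜ
  { r, s }  = { p, q, t, u }ᶜ
  { p, q, r, t, u }  = { s }ᶜ
  { p, q, s, t, u }  = { s } ∪ { p, q, t, u }
  [9 total]
Step 2 adds 3:
  { r }  = { p, q, s, t, u }ᶜ
  { p, s }  = { p } ∪ { s }
  { p, r, s }  = { r, s } ∪ { p }
  [12 total]
Step 3: 3 new —
  { p, r }  = { r } ∪ { p }
  { q, t, u }  = { p, r, s }ᶜ
  { q, r, t, u }  = { p, s }ᶜ
  [15 total]
Step 4: 1 new —
  { q, s, t, u }  = { p, r }ᶜ
  [16 total]
After Step 5 the family is unchanged; done.

|σ(𝒢)| = 16.  σ(𝒢) = { {  }, { p }, { r }, { s }, { p, r }, { p, s }, { r, s }, { p, r, s }, { q, t, u }, { p, q, t, u }, { q, r, t, u }, { q, s, t, u }, { p, q, r, t, u }, { p, q, s, t, u }, { q, r, s, t, u }, S }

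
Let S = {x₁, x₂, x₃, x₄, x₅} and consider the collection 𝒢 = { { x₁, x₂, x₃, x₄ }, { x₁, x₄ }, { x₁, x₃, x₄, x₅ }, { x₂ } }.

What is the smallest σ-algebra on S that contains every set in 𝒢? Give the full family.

Initial family (6 sets): { ∅, { x₂ }, { x₁, x₄ }, { x₁, x₂, x₃, x₄ }, { x₁, x₃, x₄, x₅ }, S }.
Round 1 (3 new):
  { x₅ }  = S∖{ x₁, x₂, x₃, x₄ }
  { x₁, x₂, x₄ }  = { x₁, x₄ } ∪ { x₂ }
  { x₂, x₃, x₅ }  = S∖{ x₁, x₄ }
  |family| = 9
Round 2: 4 new —
  { x₂, x₅ }  = { x₂ } ∪ { x₅ }
  { x₃, x₅ }  = S∖{ x₁, x₂, x₄ }
  { x₁, x₄, x₅ }  = { x₅ } ∪ { x₁, x₄ }
  { x₁, x₂, x₄, x₅ }  = { x₁, x₂, x₄ } ∪ { x₅ }
  |family| = 13
Round 3 adds 3:
  { x₃ }  = S∖{ x₁, x₂, x₄, x₅ }
  { x₂, x₃ }  = S∖{ x₁, x₄, x₅ }
  { x₁, x₃, x₄ }  = S∖{ x₂, x₅ }
  |family| = 16
Round 4: closed — nothing new.

Therefore σ(𝒢) = { ∅, { x₂ }, { x₃ }, { x₅ }, { x₁, x₄ }, { x₂, x₃ }, { x₂, x₅ }, { x₃, x₅ }, { x₁, x₂, x₄ }, { x₁, x₃, x₄ }, { x₁, x₄, x₅ }, { x₂, x₃, x₅ }, { x₁, x₂, x₃, x₄ }, { x₁, x₂, x₄, x₅ }, { x₁, x₃, x₄, x₅ }, S } (|σ(𝒢)| = 16).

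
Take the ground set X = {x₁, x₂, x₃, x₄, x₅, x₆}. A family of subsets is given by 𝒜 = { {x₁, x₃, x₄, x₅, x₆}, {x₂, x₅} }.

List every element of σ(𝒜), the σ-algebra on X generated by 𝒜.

Answer: σ(𝒜) = { ∅, {x₂}, {x₅}, {x₂, x₅}, {x₁, x₃, x₄, x₆}, {x₁, x₂, x₃, x₄, x₆}, {x₁, x₃, x₄, x₅, x₆}, X }

Trace:
Take S₀ = 𝒜 ∪ {∅, X} = { ∅, {x₂, x₅}, {x₁, x₃, x₄, x₅, x₆}, X }.
Step 1: 2 new —
  {x₂}  = {x₁, x₃, x₄, x₅, x₆}ᶜ
  {x₁, x₃, x₄, x₆}  = {x₂, x₅}ᶜ
  |family| = 6
Step 2 (1 new):
  {x₁, x₂, x₃, x₄, x₆}  = {x₁, x₃, x₄, x₆} ∪ {x₂}
  |family| = 7
Step 3 (1 new):
  {x₅}  = {x₁, x₂, x₃, x₄, x₆}ᶜ
  |family| = 8
Step 4: no new sets; the family is a σ-algebra.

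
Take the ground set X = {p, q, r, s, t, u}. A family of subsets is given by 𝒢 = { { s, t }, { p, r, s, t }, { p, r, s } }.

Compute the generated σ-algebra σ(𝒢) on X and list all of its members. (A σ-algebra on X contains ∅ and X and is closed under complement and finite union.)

Answer: σ(𝒢) = { ∅, { s }, { t }, { p, r }, { q, u }, { s, t }, { p, r, s }, { p, r, t }, { q, s, u }, { q, t, u }, { p, q, r, u }, { p, r, s, t }, { q, s, t, u }, { p, q, r, s, u }, { p, q, r, t, u }, X }

Trace:
Begin from { ∅, { s, t }, { p, r, s }, { p, r, s, t }, X } (that is, 𝒢 plus ∅ and X).
Step 1. New:
  { q, u }  = { p, r, s, t }ᶜ
  { q, t, u }  = { p, r, s }ᶜ
  { p, q, r, u }  = { s, t }ᶜ
  |family| = 8
Step 2 (3 new):
  { q, s, t, u }  = { s, t } ∪ { q, u }
  { p, q, r, s, u }  = { p, q, r, u } ∪ { p, r, s }
  { p, q, r, t, u }  = { p, q, r, u } ∪ { q, t, u }
  |family| = 11
Step 3. New:
  { s }  = { p, q, r, t, u }ᶜ
  { t }  = { p, q, r, s, u }ᶜ
  { p, r }  = { q, s, t, u }ᶜ
  |family| = 14
Step 4. New:
  { p, r, t }  = { p, r } ∪ { t }
  { q, s, u }  = { s } ∪ { q, u }
  |family| = 16
Step 5: stable.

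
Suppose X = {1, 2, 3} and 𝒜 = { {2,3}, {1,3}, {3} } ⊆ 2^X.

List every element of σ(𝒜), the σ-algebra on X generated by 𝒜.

Begin from { {}, {3}, {1,3}, {2,3}, X } (that is, 𝒜 plus ∅ and X).
Step 1: 3 new —
  {1}  = {2,3}ᶜ
  {2}  = {1,3}ᶜ
  {1,2}  = {3}ᶜ
  (now 8)
Step 2: closed — nothing new.

Therefore σ(𝒜) = { {}, {1}, {2}, {3}, {1,2}, {1,3}, {2,3}, X } (|σ(𝒜)| = 8).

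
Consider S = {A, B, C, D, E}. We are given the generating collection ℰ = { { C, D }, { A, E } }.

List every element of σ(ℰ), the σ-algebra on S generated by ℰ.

σ(ℰ) = { {}, { B }, { A, E }, { C, D }, { A, B, E }, { B, C, D }, { A, C, D, E }, S }

Check:
Take S₀ = ℰ ∪ {∅, S} = { {}, { A, E }, { C, D }, S }.
Round 1 adds 3:
  { A, B, E }  = ᶜ of { C, D }
  { B, C, D }  = ᶜ of { A, E }
  { A, C, D, E }  = { C, D } ∪ { A, E }
  — 7 sets.
Round 2: +1 →
  { B }  = ᶜ of { A, C, D, E }
  — 8 sets.
Round 3: already closed under ᶜ and ∪.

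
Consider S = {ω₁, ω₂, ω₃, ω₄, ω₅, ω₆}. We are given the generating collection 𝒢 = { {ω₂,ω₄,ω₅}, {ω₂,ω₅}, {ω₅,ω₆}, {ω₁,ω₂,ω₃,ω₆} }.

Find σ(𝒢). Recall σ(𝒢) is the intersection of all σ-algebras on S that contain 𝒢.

σ(𝒢) (32 sets): { ∅, {ω₂}, {ω₄}, {ω₅}, {ω₆}, {ω₁,ω₃}, {ω₂,ω₄}, {ω₂,ω₅}, {ω₂,ω₆}, {ω₄,ω₅}, {ω₄,ω₆}, {ω₅,ω₆}, {ω₁,ω₂,ω₃}, {ω₁,ω₃,ω₄}, {ω₁,ω₃,ω₅}, {ω₁,ω₃,ω₆}, {ω₂,ω₄,ω₅}, {ω₂,ω₄,ω₆}, {ω₂,ω₅,ω₆}, {ω₄,ω₅,ω₆}, {ω₁,ω₂,ω₃,ω₄}, {ω₁,ω₂,ω₃,ω₅}, {ω₁,ω₂,ω₃,ω₆}, {ω₁,ω₃,ω₄,ω₅}, {ω₁,ω₃,ω₄,ω₆}, {ω₁,ω₃,ω₅,ω₆}, {ω₂,ω₄,ω₅,ω₆}, {ω₁,ω₂,ω₃,ω₄,ω₅}, {ω₁,ω₂,ω₃,ω₄,ω₆}, {ω₁,ω₂,ω₃,ω₅,ω₆}, {ω₁,ω₃,ω₄,ω₅,ω₆}, S }

Check:
Seed the family with 𝒢 together with ∅ and S: { ∅, {ω₂,ω₅}, {ω₅,ω₆}, {ω₂,ω₄,ω₅}, {ω₁,ω₂,ω₃,ω₆}, S }.
Pass 1 adds 7:
  {ω₄,ω₅}  = complement {ω₁,ω₂,ω₃,ω₆}
  {ω₁,ω₃,ω₆}  = complement {ω₂,ω₄,ω₅}
  {ω₂,ω₅,ω₆}  = {ω₂,ω₅} ∪ {ω₅,ω₆}
  {ω₁,ω₂,ω₃,ω₄}  = complement {ω₅,ω₆}
  {ω₁,ω₃,ω₄,ω₆}  = complement {ω₂,ω₅}
  {ω₂,ω₄,ω₅,ω₆}  = {ω₅,ω₆} ∪ {ω₂,ω₄,ω₅}
  {ω₁,ω₂,ω₃,ω₅,ω₆}  = {ω₂,ω₅} ∪ {ω₁,ω₂,ω₃,ω₆}
  [13 total]
Pass 2 (8 new):
  {ω₄}  = complement {ω₁,ω₂,ω₃,ω₅,ω₆}
  {ω₁,ω₃}  = complement {ω₂,ω₄,ω₅,ω₆}
  {ω₁,ω₃,ω₄}  = complement {ω₂,ω₅,ω₆}
  {ω₄,ω₅,ω₆}  = {ω₅,ω₆} ∪ {ω₄,ω₅}
  {ω₁,ω₃,ω₅,ω₆}  = {ω₅,ω₆} ∪ {ω₁,ω₃,ω₆}
  {ω₁,ω₂,ω₃,ω₄,ω₅}  = {ω₂,ω₅} ∪ {ω₁,ω₂,ω₃,ω₄}
  {ω₁,ω₂,ω₃,ω₄,ω₆}  = {ω₁,ω₃,ω₆} ∪ {ω₁,ω₂,ω₃,ω₄}
  {ω₁,ω₃,ω₄,ω₅,ω₆}  = {ω₅,ω₆} ∪ {ω₁,ω₃,ω₄,ω₆}
  [21 total]
Pass 3. New:
  {ω₂}  = complement {ω₁,ω₃,ω₄,ω₅,ω₆}
  {ω₅}  = complement {ω₁,ω₂,ω₃,ω₄,ω₆}
  {ω₆}  = complement {ω₁,ω₂,ω₃,ω₄,ω₅}
  {ω₂,ω₄}  = complement {ω₁,ω₃,ω₅,ω₆}
  {ω₁,ω₂,ω₃}  = complement {ω₄,ω₅,ω₆}
  {ω₁,ω₂,ω₃,ω₅}  = {ω₂,ω₅} ∪ {ω₁,ω₃}
  {ω₁,ω₃,ω₄,ω₅}  = {ω₄,ω₅} ∪ {ω₁,ω₃,ω₄}
  [28 total]
Pass 4 (4 new):
  {ω₂,ω₆}  = complement {ω₁,ω₃,ω₄,ω₅}
  {ω₄,ω₆}  = complement {ω₁,ω₂,ω₃,ω₅}
  {ω₁,ω₃,ω₅}  = {ω₅} ∪ {ω₁,ω₃}
  {ω₂,ω₄,ω₆}  = {ω₆} ∪ {ω₂,ω₄}
  [32 total]
Pass 5: stable.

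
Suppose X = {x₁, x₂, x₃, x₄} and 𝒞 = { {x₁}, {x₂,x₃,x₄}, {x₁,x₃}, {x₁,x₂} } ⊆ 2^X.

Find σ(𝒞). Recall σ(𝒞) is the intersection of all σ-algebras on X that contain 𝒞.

σ(𝒞) (16 sets): { ∅, {x₁}, {x₂}, {x₃}, {x₄}, {x₁,x₂}, {x₁,x₃}, {x₁,x₄}, {x₂,x₃}, {x₂,x₄}, {x₃,x₄}, {x₁,x₂,x₃}, {x₁,x₂,x₄}, {x₁,x₃,x₄}, {x₂,x₃,x₄}, X }

Trace:
Seed the family with 𝒞 together with ∅ and X: { ∅, {x₁}, {x₁,x₂}, {x₁,x₃}, {x₂,x₃,x₄}, X }.
Step 1 adds 3:
  {x₂,x₄}  = X∖{x₁,x₃}
  {x₃,x₄}  = X∖{x₁,x₂}
  {x₁,x₂,x₃}  = {x₁,x₂} ∪ {x₁,x₃}
  (now 9)
Step 2 (3 new):
  {x₄}  = X∖{x₁,x₂,x₃}
  {x₁,x₂,x₄}  = {x₁,x₂} ∪ {x₂,x₄}
  {x₁,x₃,x₄}  = {x₃,x₄} ∪ {x₁,x₃}
  (now 12)
Step 3: 3 new —
  {x₂}  = X∖{x₁,x₃,x₄}
  {x₃}  = X∖{x₁,x₂,x₄}
  {x₁,x₄}  = {x₄} ∪ {x₁}
  (now 15)
Step 4: +1 →
  {x₂,x₃}  = X∖{x₁,x₄}
  (now 16)
Step 5 adds nothing — fixpoint reached.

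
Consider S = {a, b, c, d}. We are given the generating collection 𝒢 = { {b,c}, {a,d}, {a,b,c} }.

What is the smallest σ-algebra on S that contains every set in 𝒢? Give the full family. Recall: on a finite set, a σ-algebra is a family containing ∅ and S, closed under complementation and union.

|σ(𝒢)| = 8.  σ(𝒢) = { {}, {a}, {d}, {a,d}, {b,c}, {a,b,c}, {b,c,d}, S }

Working:
Start: 𝒢 ∪ {∅, S} = { {}, {a,d}, {b,c}, {a,b,c}, S }.
Pass 1: 1 new —
  {d}  = ᶜ of {a,b,c}
  |family| = 6
Pass 2: +1 →
  {b,c,d}  = {d} ∪ {b,c}
  |family| = 7
Pass 3 adds 1:
  {a}  = ᶜ of {b,c,d}
  |family| = 8
After Pass 4 the family is unchanged; done.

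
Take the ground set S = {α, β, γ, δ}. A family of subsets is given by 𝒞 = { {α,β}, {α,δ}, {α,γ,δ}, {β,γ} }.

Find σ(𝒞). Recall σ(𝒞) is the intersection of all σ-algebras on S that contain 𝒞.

Begin from { {}, {α,β}, {α,δ}, {β,γ}, {α,γ,δ}, S } (that is, 𝒞 plus ∅ and S).
Pass 1. New:
  {β}  = {α,γ,δ}ᶜ
  {γ,δ}  = {α,β}ᶜ
  {α,β,γ}  = {β,γ} ∪ {α,β}
  {α,β,δ}  = {α,δ} ∪ {α,β}
  [10 total]
Pass 2: 3 new —
  {γ}  = {α,β,δ}ᶜ
  {δ}  = {α,β,γ}ᶜ
  {β,γ,δ}  = {γ,δ} ∪ {β}
  [13 total]
Pass 3 (2 new):
  {α}  = {β,γ,δ}ᶜ
  {β,δ}  = {δ} ∪ {β}
  [15 total]
Pass 4: +1 →
  {α,γ}  = {β,δ}ᶜ
  [16 total]
Pass 5: already closed under ᶜ and ∪.

|σ(𝒞)| = 16.  σ(𝒞) = { {}, {α}, {β}, {γ}, {δ}, {α,β}, {α,γ}, {α,δ}, {β,γ}, {β,δ}, {γ,δ}, {α,β,γ}, {α,β,δ}, {α,γ,δ}, {β,γ,δ}, S }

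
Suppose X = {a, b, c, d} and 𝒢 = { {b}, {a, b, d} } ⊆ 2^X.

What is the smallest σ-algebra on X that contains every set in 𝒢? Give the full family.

|σ(𝒢)| = 8.  σ(𝒢) = { ∅, {b}, {c}, {a, d}, {b, c}, {a, b, d}, {a, c, d}, X }

Derivation:
Begin from { ∅, {b}, {a, b, d}, X } (that is, 𝒢 plus ∅ and X).
Step 1 adds 2:
  {c}  = ᶜ of {a, b, d}
  {a, c, d}  = ᶜ of {b}
Step 2 (1 new):
  {b, c}  = {c} ∪ {b}
Step 3: 1 new —
  {a, d}  = ᶜ of {b, c}
Step 4 adds nothing — fixpoint reached.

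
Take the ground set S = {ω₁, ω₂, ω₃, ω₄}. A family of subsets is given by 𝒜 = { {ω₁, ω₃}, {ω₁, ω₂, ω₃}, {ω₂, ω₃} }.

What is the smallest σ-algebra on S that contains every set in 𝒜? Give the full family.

σ(𝒜) (16 sets): { {}, {ω₁}, {ω₂}, {ω₃}, {ω₄}, {ω₁, ω₂}, {ω₁, ω₃}, {ω₁, ω₄}, {ω₂, ω₃}, {ω₂, ω₄}, {ω₃, ω₄}, {ω₁, ω₂, ω₃}, {ω₁, ω₂, ω₄}, {ω₁, ω₃, ω₄}, {ω₂, ω₃, ω₄}, S }

Check:
Seed the family with 𝒜 together with ∅ and S: { {}, {ω₁, ω₃}, {ω₂, ω₃}, {ω₁, ω₂, ω₃}, S }.
Round 1: 3 new —
  {ω₄}  = {ω₁, ω₂, ω₃}ᶜ
  {ω₁, ω₄}  = {ω₂, ω₃}ᶜ
  {ω₂, ω₄}  = {ω₁, ω₃}ᶜ
  — 8 sets.
Round 2. New:
  {ω₁, ω₂, ω₄}  = {ω₁, ω₄} ∪ {ω₂, ω₄}
  {ω₁, ω₃, ω₄}  = {ω₄} ∪ {ω₁, ω₃}
  {ω₂, ω₃, ω₄}  = {ω₄} ∪ {ω₂, ω₃}
  — 11 sets.
Round 3: +3 →
  {ω₁}  = {ω₂, ω₃, ω₄}ᶜ
  {ω₂}  = {ω₁, ω₃, ω₄}ᶜ
  {ω₃}  = {ω₁, ω₂, ω₄}ᶜ
  — 14 sets.
Round 4: +2 →
  {ω₁, ω₂}  = {ω₂} ∪ {ω₁}
  {ω₃, ω₄}  = {ω₃} ∪ {ω₄}
  — 16 sets.
Round 5: already closed under ᶜ and ∪.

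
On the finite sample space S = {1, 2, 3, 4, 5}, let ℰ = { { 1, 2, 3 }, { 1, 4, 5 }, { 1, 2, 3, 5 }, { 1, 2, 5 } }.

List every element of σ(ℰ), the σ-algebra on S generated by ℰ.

Take S₀ = ℰ ∪ {∅, S} = { {}, { 1, 2, 3 }, { 1, 2, 5 }, { 1, 4, 5 }, { 1, 2, 3, 5 }, S }.
Pass 1 adds 5:
  { 4 }  = { 1, 2, 3, 5 }ᶜ
  { 2, 3 }  = { 1, 4, 5 }ᶜ
  { 3, 4 }  = { 1, 2, 5 }ᶜ
  { 4, 5 }  = { 1, 2, 3 }ᶜ
  { 1, 2, 4, 5 }  = { 1, 4, 5 } ∪ { 1, 2, 5 }
Pass 2 (6 new):
  { 3 }  = { 1, 2, 4, 5 }ᶜ
  { 2, 3, 4 }  = { 3, 4 } ∪ { 2, 3 }
  { 3, 4, 5 }  = { 3, 4 } ∪ { 4, 5 }
  { 1, 2, 3, 4 }  = { 3, 4 } ∪ { 1, 2, 3 }
  { 1, 3, 4, 5 }  = { 1, 4, 5 } ∪ { 3, 4 }
  { 2, 3, 4, 5 }  = { 4, 5 } ∪ { 2, 3 }
Pass 3: +5 →
  { 1 }  = { 2, 3, 4, 5 }ᶜ
  { 2 }  = { 1, 3, 4, 5 }ᶜ
  { 5 }  = { 1, 2, 3, 4 }ᶜ
  { 1, 2 }  = { 3, 4, 5 }ᶜ
  { 1, 5 }  = { 2, 3, 4 }ᶜ
Pass 4: 10 new —
  { 1, 3 }  = { 3 } ∪ { 1 }
  { 1, 4 }  = { 4 } ∪ { 1 }
  { 2, 4 }  = { 2 } ∪ { 4 }
  { 2, 5 }  = { 2 } ∪ { 5 }
  { 3, 5 }  = { 5 } ∪ { 3 }
  { 1, 2, 4 }  = { 1, 2 } ∪ { 4 }
  { 1, 3, 4 }  = { 3, 4 } ∪ { 1 }
  { 1, 3, 5 }  = { 3 } ∪ { 1, 5 }
  { 2, 3, 5 }  = { 5 } ∪ { 2, 3 }
  { 2, 4, 5 }  = { 2 } ∪ { 4, 5 }
Pass 5: closed — nothing new.

σ(ℰ) = { {}, { 1 }, { 2 }, { 3 }, { 4 }, { 5 }, { 1, 2 }, { 1, 3 }, { 1, 4 }, { 1, 5 }, { 2, 3 }, { 2, 4 }, { 2, 5 }, { 3, 4 }, { 3, 5 }, { 4, 5 }, { 1, 2, 3 }, { 1, 2, 4 }, { 1, 2, 5 }, { 1, 3, 4 }, { 1, 3, 5 }, { 1, 4, 5 }, { 2, 3, 4 }, { 2, 3, 5 }, { 2, 4, 5 }, { 3, 4, 5 }, { 1, 2, 3, 4 }, { 1, 2, 3, 5 }, { 1, 2, 4, 5 }, { 1, 3, 4, 5 }, { 2, 3, 4, 5 }, S }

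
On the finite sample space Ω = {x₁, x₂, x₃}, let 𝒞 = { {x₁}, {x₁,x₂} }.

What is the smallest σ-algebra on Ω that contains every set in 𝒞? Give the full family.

Initial family (4 sets): { {}, {x₁}, {x₁,x₂}, Ω }.
Pass 1 (2 new):
  {x₃}  = ᶜ of {x₁,x₂}
  {x₂,x₃}  = ᶜ of {x₁}
  |family| = 6
Pass 2 (1 new):
  {x₁,x₃}  = {x₃} ∪ {x₁}
  |family| = 7
Pass 3: +1 →
  {x₂}  = ᶜ of {x₁,x₃}
  |family| = 8
Pass 4: stable.

Therefore σ(𝒞) = { {}, {x₁}, {x₂}, {x₃}, {x₁,x₂}, {x₁,x₃}, {x₂,x₃}, Ω } (|σ(𝒞)| = 8).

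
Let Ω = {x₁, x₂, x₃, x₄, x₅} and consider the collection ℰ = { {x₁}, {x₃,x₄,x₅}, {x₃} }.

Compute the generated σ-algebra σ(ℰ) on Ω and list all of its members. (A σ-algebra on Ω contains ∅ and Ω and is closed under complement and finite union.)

Begin from { {}, {x₁}, {x₃}, {x₃,x₄,x₅}, Ω } (that is, ℰ plus ∅ and Ω).
Pass 1 adds 5:
  {x₁,x₂}  = ᶜ of {x₃,x₄,x₅}
  {x₁,x₃}  = {x₃} ∪ {x₁}
  {x₁,x₂,x₄,x₅}  = ᶜ of {x₃}
  {x₁,x₃,x₄,x₅}  = {x₃,x₄,x₅} ∪ {x₁}
  {x₂,x₃,x₄,x₅}  = ᶜ of {x₁}
  — 10 sets.
Pass 2 adds 3:
  {x₂}  = ᶜ of {x₁,x₃,x₄,x₅}
  {x₁,x₂,x₃}  = {x₁,x₂} ∪ {x₃}
  {x₂,x₄,x₅}  = ᶜ of {x₁,x₃}
  — 13 sets.
Pass 3 (2 new):
  {x₂,x₃}  = {x₃} ∪ {x₂}
  {x₄,x₅}  = ᶜ of {x₁,x₂,x₃}
  — 15 sets.
Pass 4. New:
  {x₁,x₄,x₅}  = ᶜ of {x₂,x₃}
  — 16 sets.
Pass 5: already closed under ᶜ and ∪.

σ(ℰ) = { {}, {x₁}, {x₂}, {x₃}, {x₁,x₂}, {x₁,x₃}, {x₂,x₃}, {x₄,x₅}, {x₁,x₂,x₃}, {x₁,x₄,x₅}, {x₂,x₄,x₅}, {x₃,x₄,x₅}, {x₁,x₂,x₄,x₅}, {x₁,x₃,x₄,x₅}, {x₂,x₃,x₄,x₅}, Ω }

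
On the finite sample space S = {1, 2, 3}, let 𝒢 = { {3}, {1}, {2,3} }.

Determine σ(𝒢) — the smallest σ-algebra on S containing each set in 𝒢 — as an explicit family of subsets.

σ(𝒢) (8 sets): { ∅, {1}, {2}, {3}, {1,2}, {1,3}, {2,3}, S }

Working:
Take S₀ = 𝒢 ∪ {∅, S} = { ∅, {1}, {3}, {2,3}, S }.
Step 1: 2 new —
  {1,2}  = {3}ᶜ
  {1,3}  = {3} ∪ {1}
Step 2: 1 new —
  {2}  = {1,3}ᶜ
Step 3: stable.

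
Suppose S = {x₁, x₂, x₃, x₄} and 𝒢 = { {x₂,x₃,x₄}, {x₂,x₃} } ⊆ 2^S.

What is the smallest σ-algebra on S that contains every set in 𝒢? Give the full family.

|σ(𝒢)| = 8.  σ(𝒢) = { {}, {x₁}, {x₄}, {x₁,x₄}, {x₂,x₃}, {x₁,x₂,x₃}, {x₂,x₃,x₄}, S }

Trace:
Begin from { {}, {x₂,x₃}, {x₂,x₃,x₄}, S } (that is, 𝒢 plus ∅ and S).
Pass 1 adds 2:
  {x₁}  = {x₂,x₃,x₄}ᶜ
  {x₁,x₄}  = {x₂,x₃}ᶜ
  — 6 sets.
Pass 2. New:
  {x₁,x₂,x₃}  = {x₂,x₃} ∪ {x₁}
  — 7 sets.
Pass 3. New:
  {x₄}  = {x₁,x₂,x₃}ᶜ
  — 8 sets.
Pass 4: already closed under ᶜ and ∪.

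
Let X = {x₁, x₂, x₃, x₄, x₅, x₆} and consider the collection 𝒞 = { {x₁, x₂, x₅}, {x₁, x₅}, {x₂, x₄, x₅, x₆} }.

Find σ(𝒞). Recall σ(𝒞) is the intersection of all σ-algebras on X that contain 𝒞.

Seed the family with 𝒞 together with ∅ and X: { ∅, {x₁, x₅}, {x₁, x₂, x₅}, {x₂, x₄, x₅, x₆}, X }.
Step 1: 4 new —
  {x₁, x₃}  = {x₂, x₄, x₅, x₆}ᶜ
  {x₃, x₄, x₆}  = {x₁, x₂, x₅}ᶜ
  {x₂, x₃, x₄, x₆}  = {x₁, x₅}ᶜ
  {x₁, x₂, x₄, x₅, x₆}  = {x₁, x₂, x₅} ∪ {x₂, x₄, x₅, x₆}
  (now 9)
Step 2 (7 new):
  {x₃}  = {x₁, x₂, x₄, x₅, x₆}ᶜ
  {x₁, x₃, x₅}  = {x₁, x₃} ∪ {x₁, x₅}
  {x₁, x₂, x₃, x₅}  = {x₁, x₂, x₅} ∪ {x₁, x₃}
  {x₁, x₃, x₄, x₆}  = {x₁, x₃} ∪ {x₃, x₄, x₆}
  {x₁, x₂, x₃, x₄, x₆}  = {x₂, x₃, x₄, x₆} ∪ {x₁, x₃}
  {x₁, x₃, x₄, x₅, x₆}  = {x₁, x₅} ∪ {x₃, x₄, x₆}
  {x₂, x₃, x₄, x₅, x₆}  = {x₂, x₄, x₅, x₆} ∪ {x₂, x₃, x₄, x₆}
  (now 16)
Step 3 (6 new):
  {x₁}  = {x₂, x₃, x₄, x₅, x₆}ᶜ
  {x₂}  = {x₁, x₃, x₄, x₅, x₆}ᶜ
  {x₅}  = {x₁, x₂, x₃, x₄, x₆}ᶜ
  {x₂, x₅}  = {x₁, x₃, x₄, x₆}ᶜ
  {x₄, x₆}  = {x₁, x₂, x₃, x₅}ᶜ
  {x₂, x₄, x₆}  = {x₁, x₃, x₅}ᶜ
  (now 22)
Step 4. New:
  {x₁, x₂}  = {x₂} ∪ {x₁}
  {x₂, x₃}  = {x₂} ∪ {x₃}
  {x₃, x₅}  = {x₅} ∪ {x₃}
  {x₁, x₂, x₃}  = {x₂} ∪ {x₁, x₃}
  {x₁, x₄, x₆}  = {x₄, x₆} ∪ {x₁}
  {x₂, x₃, x₅}  = {x₂, x₅} ∪ {x₃}
  {x₄, x₅, x₆}  = {x₅} ∪ {x₄, x₆}
  {x₁, x₂, x₄, x₆}  = {x₂, x₄, x₆} ∪ {x₁}
  {x₁, x₄, x₅, x₆}  = {x₁, x₅} ∪ {x₄, x₆}
  {x₃, x₄, x₅, x₆}  = {x₅} ∪ {x₃, x₄, x₆}
  (now 32)
Step 5: already closed under ᶜ and ∪.

Hence σ(𝒞) has 32 members: { ∅, {x₁}, {x₂}, {x₃}, {x₅}, {x₁, x₂}, {x₁, x₃}, {x₁, x₅}, {x₂, x₃}, {x₂, x₅}, {x₃, x₅}, {x₄, x₆}, {x₁, x₂, x₃}, {x₁, x₂, x₅}, {x₁, x₃, x₅}, {x₁, x₄, x₆}, {x₂, x₃, x₅}, {x₂, x₄, x₆}, {x₃, x₄, x₆}, {x₄, x₅, x₆}, {x₁, x₂, x₃, x₅}, {x₁, x₂, x₄, x₆}, {x₁, x₃, x₄, x₆}, {x₁, x₄, x₅, x₆}, {x₂, x₃, x₄, x₆}, {x₂, x₄, x₅, x₆}, {x₃, x₄, x₅, x₆}, {x₁, x₂, x₃, x₄, x₆}, {x₁, x₂, x₄, x₅, x₆}, {x₁, x₃, x₄, x₅, x₆}, {x₂, x₃, x₄, x₅, x₆}, X }.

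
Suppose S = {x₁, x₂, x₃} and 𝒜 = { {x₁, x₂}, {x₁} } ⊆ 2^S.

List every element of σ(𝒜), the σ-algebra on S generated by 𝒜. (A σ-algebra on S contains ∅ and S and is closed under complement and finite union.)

Begin from { ∅, {x₁}, {x₁, x₂}, S } (that is, 𝒜 plus ∅ and S).
Step 1 (2 new):
  {x₃}  = S∖{x₁, x₂}
  {x₂, x₃}  = S∖{x₁}
Step 2 (1 new):
  {x₁, x₃}  = {x₃} ∪ {x₁}
Step 3: +1 →
  {x₂}  = S∖{x₁, x₃}
After Step 4 the family is unchanged; done.

σ(𝒜) = { ∅, {x₁}, {x₂}, {x₃}, {x₁, x₂}, {x₁, x₃}, {x₂, x₃}, S }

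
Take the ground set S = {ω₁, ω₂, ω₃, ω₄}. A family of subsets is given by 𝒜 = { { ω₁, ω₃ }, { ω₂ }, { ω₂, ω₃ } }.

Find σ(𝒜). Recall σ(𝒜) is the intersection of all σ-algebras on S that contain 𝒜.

σ(𝒜) (16 sets): { ∅, { ω₁ }, { ω₂ }, { ω₃ }, { ω₄ }, { ω₁, ω₂ }, { ω₁, ω₃ }, { ω₁, ω₄ }, { ω₂, ω₃ }, { ω₂, ω₄ }, { ω₃, ω₄ }, { ω₁, ω₂, ω₃ }, { ω₁, ω₂, ω₄ }, { ω₁, ω₃, ω₄ }, { ω₂, ω₃, ω₄ }, S }

Check:
Start: 𝒜 ∪ {∅, S} = { ∅, { ω₂ }, { ω₁, ω₃ }, { ω₂, ω₃ }, S }.
Round 1: +4 →
  { ω₁, ω₄ }  = { ω₂, ω₃ }ᶜ
  { ω₂, ω₄ }  = { ω₁, ω₃ }ᶜ
  { ω₁, ω₂, ω₃ }  = { ω₂, ω₃ } ∪ { ω₁, ω₃ }
  { ω₁, ω₃, ω₄ }  = { ω₂ }ᶜ
  — 9 sets.
Round 2: +3 →
  { ω₄ }  = { ω₁, ω₂, ω₃ }ᶜ
  { ω₁, ω₂, ω₄ }  = { ω₂ } ∪ { ω₁, ω₄ }
  { ω₂, ω₃, ω₄ }  = { ω₂, ω₃ } ∪ { ω₂, ω₄ }
  — 12 sets.
Round 3: +2 →
  { ω₁ }  = { ω₂, ω₃, ω₄ }ᶜ
  { ω₃ }  = { ω₁, ω₂, ω₄ }ᶜ
  — 14 sets.
Round 4 (2 new):
  { ω₁, ω₂ }  = { ω₂ } ∪ { ω₁ }
  { ω₃, ω₄ }  = { ω₃ } ∪ { ω₄ }
  — 16 sets.
Round 5: stable.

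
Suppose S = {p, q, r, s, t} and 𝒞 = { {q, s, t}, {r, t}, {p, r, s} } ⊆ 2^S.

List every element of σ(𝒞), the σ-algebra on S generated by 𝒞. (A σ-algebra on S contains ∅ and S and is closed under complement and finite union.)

Seed the family with 𝒞 together with ∅ and S: { {}, {r, t}, {p, r, s}, {q, s, t}, S }.
Round 1: +5 →
  {p, r}  = {q, s, t}ᶜ
  {q, t}  = {p, r, s}ᶜ
  {p, q, s}  = {r, t}ᶜ
  {p, r, s, t}  = {p, r, s} ∪ {r, t}
  {q, r, s, t}  = {r, t} ∪ {q, s, t}
  [10 total]
Round 2. New:
  {p}  = {q, r, s, t}ᶜ
  {q}  = {p, r, s, t}ᶜ
  {p, r, t}  = {p, r} ∪ {r, t}
  {q, r, t}  = {q, t} ∪ {r, t}
  {p, q, r, s}  = {p, q, s} ∪ {p, r, s}
  {p, q, r, t}  = {q, t} ∪ {p, r}
  {p, q, s, t}  = {q, t} ∪ {p, q, s}
  [17 total]
Round 3: +8 →
  {r}  = {p, q, s, t}ᶜ
  {s}  = {p, q, r, t}ᶜ
  {t}  = {p, q, r, s}ᶜ
  {p, q}  = {q} ∪ {p}
  {p, s}  = {q, r, t}ᶜ
  {q, s}  = {p, r, t}ᶜ
  {p, q, r}  = {p, r} ∪ {q}
  {p, q, t}  = {q, t} ∪ {p}
  [25 total]
Round 4 (7 new):
  {p, t}  = {t} ∪ {p}
  {q, r}  = {q} ∪ {r}
  {r, s}  = {p, q, t}ᶜ
  {s, t}  = {p, q, r}ᶜ
  {p, s, t}  = {t} ∪ {p, s}
  {q, r, s}  = {r} ∪ {q, s}
  {r, s, t}  = {p, q}ᶜ
  [32 total]
Round 5: stable.

Hence σ(𝒞) has 32 members: { {}, {p}, {q}, {r}, {s}, {t}, {p, q}, {p, r}, {p, s}, {p, t}, {q, r}, {q, s}, {q, t}, {r, s}, {r, t}, {s, t}, {p, q, r}, {p, q, s}, {p, q, t}, {p, r, s}, {p, r, t}, {p, s, t}, {q, r, s}, {q, r, t}, {q, s, t}, {r, s, t}, {p, q, r, s}, {p, q, r, t}, {p, q, s, t}, {p, r, s, t}, {q, r, s, t}, S }.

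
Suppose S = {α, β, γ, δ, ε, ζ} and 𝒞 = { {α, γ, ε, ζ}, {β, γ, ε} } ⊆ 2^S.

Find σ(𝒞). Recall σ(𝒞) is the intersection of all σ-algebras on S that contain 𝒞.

Start: 𝒞 ∪ {∅, S} = { {}, {β, γ, ε}, {α, γ, ε, ζ}, S }.
Pass 1: +3 →
  {β, δ}  = complement {α, γ, ε, ζ}
  {α, δ, ζ}  = complement {β, γ, ε}
  {α, β, γ, ε, ζ}  = {β, γ, ε} ∪ {α, γ, ε, ζ}
  |family| = 7
Pass 2 (4 new):
  {δ}  = complement {α, β, γ, ε, ζ}
  {α, β, δ, ζ}  = {α, δ, ζ} ∪ {β, δ}
  {β, γ, δ, ε}  = {β, γ, ε} ∪ {β, δ}
  {α, γ, δ, ε, ζ}  = {α, γ, ε, ζ} ∪ {α, δ, ζ}
  |family| = 11
Pass 3: +3 →
  {β}  = complement {α, γ, δ, ε, ζ}
  {α, ζ}  = complement {β, γ, δ, ε}
  {γ, ε}  = complement {α, β, δ, ζ}
  |family| = 14
Pass 4 adds 2:
  {α, β, ζ}  = {α, ζ} ∪ {β}
  {γ, δ, ε}  = {δ} ∪ {γ, ε}
  |family| = 16
Pass 5 adds nothing — fixpoint reached.

Hence σ(𝒞) has 16 members: { {}, {β}, {δ}, {α, ζ}, {β, δ}, {γ, ε}, {α, β, ζ}, {α, δ, ζ}, {β, γ, ε}, {γ, δ, ε}, {α, β, δ, ζ}, {α, γ, ε, ζ}, {β, γ, δ, ε}, {α, β, γ, ε, ζ}, {α, γ, δ, ε, ζ}, S }.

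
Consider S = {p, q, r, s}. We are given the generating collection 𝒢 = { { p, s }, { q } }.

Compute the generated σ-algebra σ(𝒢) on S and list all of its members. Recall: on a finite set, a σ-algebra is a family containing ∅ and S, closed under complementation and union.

Answer: σ(𝒢) = { {}, { q }, { r }, { p, s }, { q, r }, { p, q, s }, { p, r, s }, S }

Trace:
Take S₀ = 𝒢 ∪ {∅, S} = { {}, { q }, { p, s }, S }.
Iteration 1 (3 new):
  { q, r }  = S∖{ p, s }
  { p, q, s }  = { q } ∪ { p, s }
  { p, r, s }  = S∖{ q }
  (now 7)
Iteration 2: +1 →
  { r }  = S∖{ p, q, s }
  (now 8)
Iteration 3: already closed under ᶜ and ∪.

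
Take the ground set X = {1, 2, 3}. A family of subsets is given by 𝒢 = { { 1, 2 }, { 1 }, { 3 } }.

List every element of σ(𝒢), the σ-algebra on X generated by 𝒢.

Begin from { {  }, { 1 }, { 3 }, { 1, 2 }, X } (that is, 𝒢 plus ∅ and X).
Step 1: +2 →
  { 1, 3 }  = { 3 } ∪ { 1 }
  { 2, 3 }  = complement { 1 }
Step 2 adds 1:
  { 2 }  = complement { 1, 3 }
Step 3: closed — nothing new.

Therefore σ(𝒢) = { {  }, { 1 }, { 2 }, { 3 }, { 1, 2 }, { 1, 3 }, { 2, 3 }, X } (|σ(𝒢)| = 8).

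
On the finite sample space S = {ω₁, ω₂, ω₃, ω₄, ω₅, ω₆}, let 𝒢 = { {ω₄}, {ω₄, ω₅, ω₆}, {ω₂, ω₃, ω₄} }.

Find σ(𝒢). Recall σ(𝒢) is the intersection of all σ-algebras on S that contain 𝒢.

σ(𝒢) (16 sets): { {}, {ω₁}, {ω₄}, {ω₁, ω₄}, {ω₂, ω₃}, {ω₅, ω₆}, {ω₁, ω₂, ω₃}, {ω₁, ω₅, ω₆}, {ω₂, ω₃, ω₄}, {ω₄, ω₅, ω₆}, {ω₁, ω₂, ω₃, ω₄}, {ω₁, ω₄, ω₅, ω₆}, {ω₂, ω₃, ω₅, ω₆}, {ω₁, ω₂, ω₃, ω₅, ω₆}, {ω₂, ω₃, ω₄, ω₅, ω₆}, S }

Trace:
Begin from { {}, {ω₄}, {ω₂, ω₃, ω₄}, {ω₄, ω₅, ω₆}, S } (that is, 𝒢 plus ∅ and S).
Step 1: 4 new —
  {ω₁, ω₂, ω₃}  = complement {ω₄, ω₅, ω₆}
  {ω₁, ω₅, ω₆}  = complement {ω₂, ω₃, ω₄}
  {ω₁, ω₂, ω₃, ω₅, ω₆}  = complement {ω₄}
  {ω₂, ω₃, ω₄, ω₅, ω₆}  = {ω₂, ω₃, ω₄} ∪ {ω₄, ω₅, ω₆}
  (now 9)
Step 2: +3 →
  {ω₁}  = complement {ω₂, ω₃, ω₄, ω₅, ω₆}
  {ω₁, ω₂, ω₃, ω₄}  = {ω₁, ω₂, ω₃} ∪ {ω₂, ω₃, ω₄}
  {ω₁, ω₄, ω₅, ω₆}  = {ω₁, ω₅, ω₆} ∪ {ω₄}
  (now 12)
Step 3: 3 new —
  {ω₁, ω₄}  = {ω₁} ∪ {ω₄}
  {ω₂, ω₃}  = complement {ω₁, ω₄, ω₅, ω₆}
  {ω₅, ω₆}  = complement {ω₁, ω₂, ω₃, ω₄}
  (now 15)
Step 4 adds 1:
  {ω₂, ω₃, ω₅, ω₆}  = complement {ω₁, ω₄}
  (now 16)
Step 5: no new sets; the family is a σ-algebra.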